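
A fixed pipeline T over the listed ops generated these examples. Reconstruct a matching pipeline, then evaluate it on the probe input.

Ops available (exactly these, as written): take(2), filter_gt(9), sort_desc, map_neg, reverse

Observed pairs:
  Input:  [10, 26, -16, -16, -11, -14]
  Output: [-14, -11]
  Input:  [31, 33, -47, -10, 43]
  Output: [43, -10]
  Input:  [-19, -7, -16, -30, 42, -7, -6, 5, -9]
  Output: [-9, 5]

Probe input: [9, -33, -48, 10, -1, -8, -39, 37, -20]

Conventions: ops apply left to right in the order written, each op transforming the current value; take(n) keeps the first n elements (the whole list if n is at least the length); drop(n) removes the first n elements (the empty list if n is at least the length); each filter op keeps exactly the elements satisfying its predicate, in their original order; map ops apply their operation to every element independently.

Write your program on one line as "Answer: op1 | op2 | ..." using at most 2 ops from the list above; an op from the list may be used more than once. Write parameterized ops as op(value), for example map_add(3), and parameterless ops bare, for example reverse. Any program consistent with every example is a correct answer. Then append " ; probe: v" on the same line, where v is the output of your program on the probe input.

reverse | take(2) ; probe: [-20, 37]

Check, running the answer program on each example:
  [10, 26, -16, -16, -11, -14] -> [-14, -11, -16, -16, 26, 10] -> [-14, -11]
  [31, 33, -47, -10, 43] -> [43, -10, -47, 33, 31] -> [43, -10]
  [-19, -7, -16, -30, 42, -7, -6, 5, -9] -> [-9, 5, -6, -7, 42, -30, -16, -7, -19] -> [-9, 5]
  probe: [9, -33, -48, 10, -1, -8, -39, 37, -20] -> [-20, 37, -39, -8, -1, 10, -48, -33, 9] -> [-20, 37]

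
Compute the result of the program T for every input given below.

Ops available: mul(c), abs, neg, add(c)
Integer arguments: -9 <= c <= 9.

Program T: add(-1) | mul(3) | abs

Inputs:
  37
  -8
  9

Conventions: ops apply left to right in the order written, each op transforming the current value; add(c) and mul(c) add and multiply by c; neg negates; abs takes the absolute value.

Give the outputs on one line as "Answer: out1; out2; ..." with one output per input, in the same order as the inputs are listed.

108; 27; 24

Execution, op by op:
  37 -> 36 -> 108 -> 108
  -8 -> -9 -> -27 -> 27
  9 -> 8 -> 24 -> 24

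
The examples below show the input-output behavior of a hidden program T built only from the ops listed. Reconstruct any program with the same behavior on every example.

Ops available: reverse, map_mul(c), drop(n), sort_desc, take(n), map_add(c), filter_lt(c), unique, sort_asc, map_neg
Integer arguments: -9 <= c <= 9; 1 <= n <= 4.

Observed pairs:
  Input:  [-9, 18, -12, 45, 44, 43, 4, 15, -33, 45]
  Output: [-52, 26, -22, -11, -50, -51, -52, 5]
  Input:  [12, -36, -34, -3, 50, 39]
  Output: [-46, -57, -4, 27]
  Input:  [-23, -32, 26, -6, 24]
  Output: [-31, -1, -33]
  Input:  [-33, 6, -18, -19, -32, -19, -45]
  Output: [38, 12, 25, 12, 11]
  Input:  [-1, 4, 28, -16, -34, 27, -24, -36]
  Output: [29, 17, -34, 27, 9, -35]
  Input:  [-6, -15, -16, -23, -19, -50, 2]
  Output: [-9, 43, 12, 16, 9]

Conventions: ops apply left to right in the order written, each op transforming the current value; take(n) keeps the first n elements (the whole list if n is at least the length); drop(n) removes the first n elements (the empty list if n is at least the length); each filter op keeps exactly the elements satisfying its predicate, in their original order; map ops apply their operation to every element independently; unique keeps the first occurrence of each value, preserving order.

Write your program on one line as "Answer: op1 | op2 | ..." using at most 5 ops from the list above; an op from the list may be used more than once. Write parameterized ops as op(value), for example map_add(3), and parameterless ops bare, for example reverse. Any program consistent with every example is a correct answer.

drop(2) | map_add(7) | map_neg | reverse

Check, running the answer program on each example:
  [-9, 18, -12, 45, 44, 43, 4, 15, -33, 45] -> [-12, 45, 44, 43, 4, 15, -33, 45] -> [-5, 52, 51, 50, 11, 22, -26, 52] -> [5, -52, -51, -50, -11, -22, 26, -52] -> [-52, 26, -22, -11, -50, -51, -52, 5]
  [12, -36, -34, -3, 50, 39] -> [-34, -3, 50, 39] -> [-27, 4, 57, 46] -> [27, -4, -57, -46] -> [-46, -57, -4, 27]
  [-23, -32, 26, -6, 24] -> [26, -6, 24] -> [33, 1, 31] -> [-33, -1, -31] -> [-31, -1, -33]
  [-33, 6, -18, -19, -32, -19, -45] -> [-18, -19, -32, -19, -45] -> [-11, -12, -25, -12, -38] -> [11, 12, 25, 12, 38] -> [38, 12, 25, 12, 11]
  [-1, 4, 28, -16, -34, 27, -24, -36] -> [28, -16, -34, 27, -24, -36] -> [35, -9, -27, 34, -17, -29] -> [-35, 9, 27, -34, 17, 29] -> [29, 17, -34, 27, 9, -35]
  [-6, -15, -16, -23, -19, -50, 2] -> [-16, -23, -19, -50, 2] -> [-9, -16, -12, -43, 9] -> [9, 16, 12, 43, -9] -> [-9, 43, 12, 16, 9]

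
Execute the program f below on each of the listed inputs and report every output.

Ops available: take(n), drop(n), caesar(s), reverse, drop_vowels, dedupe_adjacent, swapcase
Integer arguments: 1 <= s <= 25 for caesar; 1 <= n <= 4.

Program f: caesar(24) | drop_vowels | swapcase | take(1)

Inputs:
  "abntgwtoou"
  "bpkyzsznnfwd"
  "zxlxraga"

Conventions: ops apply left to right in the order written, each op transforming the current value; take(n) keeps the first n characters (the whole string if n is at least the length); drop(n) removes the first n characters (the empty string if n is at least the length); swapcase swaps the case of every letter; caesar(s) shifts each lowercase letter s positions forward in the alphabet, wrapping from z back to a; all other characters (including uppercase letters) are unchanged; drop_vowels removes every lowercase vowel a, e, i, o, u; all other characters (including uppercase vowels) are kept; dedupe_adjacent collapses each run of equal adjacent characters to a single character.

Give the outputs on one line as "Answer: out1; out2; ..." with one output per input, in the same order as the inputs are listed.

"Y"; "Z"; "X"

Execution, op by op:
  "abntgwtoou" -> "yzlreurmms" -> "yzlrrmms" -> "YZLRRMMS" -> "Y"
  "bpkyzsznnfwd" -> "zniwxqxlldub" -> "znwxqxlldb" -> "ZNWXQXLLDB" -> "Z"
  "zxlxraga" -> "xvjvpyey" -> "xvjvpyy" -> "XVJVPYY" -> "X"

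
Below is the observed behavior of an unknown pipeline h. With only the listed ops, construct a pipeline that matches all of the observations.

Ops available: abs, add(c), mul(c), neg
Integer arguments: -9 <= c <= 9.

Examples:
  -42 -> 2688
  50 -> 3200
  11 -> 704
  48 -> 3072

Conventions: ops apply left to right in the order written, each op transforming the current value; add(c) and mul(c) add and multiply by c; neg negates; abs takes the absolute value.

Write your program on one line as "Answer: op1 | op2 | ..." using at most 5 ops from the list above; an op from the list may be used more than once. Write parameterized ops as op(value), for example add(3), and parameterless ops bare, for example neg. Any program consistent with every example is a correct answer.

mul(-8) | neg | mul(8) | abs

Check, running the answer program on each example:
  -42 -> 336 -> -336 -> -2688 -> 2688
  50 -> -400 -> 400 -> 3200 -> 3200
  11 -> -88 -> 88 -> 704 -> 704
  48 -> -384 -> 384 -> 3072 -> 3072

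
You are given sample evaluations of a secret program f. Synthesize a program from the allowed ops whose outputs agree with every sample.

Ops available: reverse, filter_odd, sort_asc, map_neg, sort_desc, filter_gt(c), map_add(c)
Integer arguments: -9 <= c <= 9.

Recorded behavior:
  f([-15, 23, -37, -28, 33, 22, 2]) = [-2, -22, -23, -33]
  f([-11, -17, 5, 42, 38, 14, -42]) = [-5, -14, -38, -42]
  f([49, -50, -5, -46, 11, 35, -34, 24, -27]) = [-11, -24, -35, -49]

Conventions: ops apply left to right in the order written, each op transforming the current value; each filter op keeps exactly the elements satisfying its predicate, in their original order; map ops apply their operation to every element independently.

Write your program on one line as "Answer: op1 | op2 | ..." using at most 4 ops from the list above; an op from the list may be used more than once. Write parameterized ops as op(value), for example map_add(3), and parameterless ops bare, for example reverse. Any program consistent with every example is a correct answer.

filter_gt(-3) | map_neg | sort_asc | reverse

Check, running the answer program on each example:
  [-15, 23, -37, -28, 33, 22, 2] -> [23, 33, 22, 2] -> [-23, -33, -22, -2] -> [-33, -23, -22, -2] -> [-2, -22, -23, -33]
  [-11, -17, 5, 42, 38, 14, -42] -> [5, 42, 38, 14] -> [-5, -42, -38, -14] -> [-42, -38, -14, -5] -> [-5, -14, -38, -42]
  [49, -50, -5, -46, 11, 35, -34, 24, -27] -> [49, 11, 35, 24] -> [-49, -11, -35, -24] -> [-49, -35, -24, -11] -> [-11, -24, -35, -49]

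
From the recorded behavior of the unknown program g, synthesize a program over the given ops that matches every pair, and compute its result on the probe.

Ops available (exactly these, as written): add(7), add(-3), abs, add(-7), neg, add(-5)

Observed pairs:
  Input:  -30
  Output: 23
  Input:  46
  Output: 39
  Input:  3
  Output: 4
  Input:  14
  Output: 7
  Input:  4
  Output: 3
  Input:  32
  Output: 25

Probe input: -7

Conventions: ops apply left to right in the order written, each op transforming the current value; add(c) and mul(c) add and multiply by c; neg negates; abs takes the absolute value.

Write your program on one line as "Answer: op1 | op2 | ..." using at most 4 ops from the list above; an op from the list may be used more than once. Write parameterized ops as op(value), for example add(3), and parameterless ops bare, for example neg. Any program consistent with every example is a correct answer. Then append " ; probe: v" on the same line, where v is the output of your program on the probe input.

abs | add(-7) | abs ; probe: 0

Check, running the answer program on each example:
  -30 -> 30 -> 23 -> 23
  46 -> 46 -> 39 -> 39
  3 -> 3 -> -4 -> 4
  14 -> 14 -> 7 -> 7
  4 -> 4 -> -3 -> 3
  32 -> 32 -> 25 -> 25
  probe: -7 -> 7 -> 0 -> 0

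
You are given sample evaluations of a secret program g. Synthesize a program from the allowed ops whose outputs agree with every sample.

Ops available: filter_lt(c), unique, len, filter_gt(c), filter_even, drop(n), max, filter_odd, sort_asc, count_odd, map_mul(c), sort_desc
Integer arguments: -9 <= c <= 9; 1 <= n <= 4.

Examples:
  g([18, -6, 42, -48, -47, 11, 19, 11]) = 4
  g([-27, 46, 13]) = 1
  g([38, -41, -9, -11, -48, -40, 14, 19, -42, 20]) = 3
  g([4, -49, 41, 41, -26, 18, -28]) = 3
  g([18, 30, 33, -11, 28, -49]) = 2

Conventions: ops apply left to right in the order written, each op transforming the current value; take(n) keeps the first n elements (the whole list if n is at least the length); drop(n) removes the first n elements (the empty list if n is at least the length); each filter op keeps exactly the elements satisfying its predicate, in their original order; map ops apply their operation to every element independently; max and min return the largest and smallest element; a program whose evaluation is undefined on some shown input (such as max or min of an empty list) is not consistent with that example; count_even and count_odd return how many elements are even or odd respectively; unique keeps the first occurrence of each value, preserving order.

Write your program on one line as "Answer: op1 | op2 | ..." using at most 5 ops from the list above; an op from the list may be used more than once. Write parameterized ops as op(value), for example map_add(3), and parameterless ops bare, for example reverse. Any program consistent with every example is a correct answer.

map_mul(-5) | drop(2) | filter_lt(-7) | map_mul(4) | len

Check, running the answer program on each example:
  [18, -6, 42, -48, -47, 11, 19, 11] -> [-90, 30, -210, 240, 235, -55, -95, -55] -> [-210, 240, 235, -55, -95, -55] -> [-210, -55, -95, -55] -> [-840, -220, -380, -220] -> 4
  [-27, 46, 13] -> [135, -230, -65] -> [-65] -> [-65] -> [-260] -> 1
  [38, -41, -9, -11, -48, -40, 14, 19, -42, 20] -> [-190, 205, 45, 55, 240, 200, -70, -95, 210, -100] -> [45, 55, 240, 200, -70, -95, 210, -100] -> [-70, -95, -100] -> [-280, -380, -400] -> 3
  [4, -49, 41, 41, -26, 18, -28] -> [-20, 245, -205, -205, 130, -90, 140] -> [-205, -205, 130, -90, 140] -> [-205, -205, -90] -> [-820, -820, -360] -> 3
  [18, 30, 33, -11, 28, -49] -> [-90, -150, -165, 55, -140, 245] -> [-165, 55, -140, 245] -> [-165, -140] -> [-660, -560] -> 2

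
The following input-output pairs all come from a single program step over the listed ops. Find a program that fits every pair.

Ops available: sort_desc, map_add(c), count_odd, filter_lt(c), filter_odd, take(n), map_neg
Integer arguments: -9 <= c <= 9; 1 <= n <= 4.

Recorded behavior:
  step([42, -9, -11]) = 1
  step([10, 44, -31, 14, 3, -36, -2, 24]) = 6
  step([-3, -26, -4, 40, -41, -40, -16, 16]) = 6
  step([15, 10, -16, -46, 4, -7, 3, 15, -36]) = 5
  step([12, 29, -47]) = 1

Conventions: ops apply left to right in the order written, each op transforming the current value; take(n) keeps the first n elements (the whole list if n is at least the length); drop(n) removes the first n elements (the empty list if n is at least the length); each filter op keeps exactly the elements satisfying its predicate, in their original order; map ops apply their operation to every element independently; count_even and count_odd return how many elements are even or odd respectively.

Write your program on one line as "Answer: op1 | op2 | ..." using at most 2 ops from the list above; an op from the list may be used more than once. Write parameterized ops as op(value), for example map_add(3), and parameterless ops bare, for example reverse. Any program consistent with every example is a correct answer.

map_add(9) | count_odd

Check, running the answer program on each example:
  [42, -9, -11] -> [51, 0, -2] -> 1
  [10, 44, -31, 14, 3, -36, -2, 24] -> [19, 53, -22, 23, 12, -27, 7, 33] -> 6
  [-3, -26, -4, 40, -41, -40, -16, 16] -> [6, -17, 5, 49, -32, -31, -7, 25] -> 6
  [15, 10, -16, -46, 4, -7, 3, 15, -36] -> [24, 19, -7, -37, 13, 2, 12, 24, -27] -> 5
  [12, 29, -47] -> [21, 38, -38] -> 1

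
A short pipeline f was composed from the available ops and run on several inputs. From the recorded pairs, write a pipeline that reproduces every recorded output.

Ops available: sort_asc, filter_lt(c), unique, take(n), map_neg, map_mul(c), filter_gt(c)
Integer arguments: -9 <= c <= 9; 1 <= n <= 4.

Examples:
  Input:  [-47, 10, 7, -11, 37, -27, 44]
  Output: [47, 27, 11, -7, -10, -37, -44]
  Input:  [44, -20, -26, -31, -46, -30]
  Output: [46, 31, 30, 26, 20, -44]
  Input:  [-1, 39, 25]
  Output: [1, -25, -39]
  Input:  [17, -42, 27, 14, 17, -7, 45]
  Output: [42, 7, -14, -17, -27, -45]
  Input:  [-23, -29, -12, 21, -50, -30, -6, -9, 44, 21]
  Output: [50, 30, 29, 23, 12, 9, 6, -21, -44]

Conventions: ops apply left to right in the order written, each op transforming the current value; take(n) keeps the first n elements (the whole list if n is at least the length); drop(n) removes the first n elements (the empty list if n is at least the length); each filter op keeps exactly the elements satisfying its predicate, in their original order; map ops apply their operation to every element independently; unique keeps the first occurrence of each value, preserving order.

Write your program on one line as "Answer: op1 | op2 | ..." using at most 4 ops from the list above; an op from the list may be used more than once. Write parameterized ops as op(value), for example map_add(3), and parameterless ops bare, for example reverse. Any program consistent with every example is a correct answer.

unique | sort_asc | map_neg

Check, running the answer program on each example:
  [-47, 10, 7, -11, 37, -27, 44] -> [-47, 10, 7, -11, 37, -27, 44] -> [-47, -27, -11, 7, 10, 37, 44] -> [47, 27, 11, -7, -10, -37, -44]
  [44, -20, -26, -31, -46, -30] -> [44, -20, -26, -31, -46, -30] -> [-46, -31, -30, -26, -20, 44] -> [46, 31, 30, 26, 20, -44]
  [-1, 39, 25] -> [-1, 39, 25] -> [-1, 25, 39] -> [1, -25, -39]
  [17, -42, 27, 14, 17, -7, 45] -> [17, -42, 27, 14, -7, 45] -> [-42, -7, 14, 17, 27, 45] -> [42, 7, -14, -17, -27, -45]
  [-23, -29, -12, 21, -50, -30, -6, -9, 44, 21] -> [-23, -29, -12, 21, -50, -30, -6, -9, 44] -> [-50, -30, -29, -23, -12, -9, -6, 21, 44] -> [50, 30, 29, 23, 12, 9, 6, -21, -44]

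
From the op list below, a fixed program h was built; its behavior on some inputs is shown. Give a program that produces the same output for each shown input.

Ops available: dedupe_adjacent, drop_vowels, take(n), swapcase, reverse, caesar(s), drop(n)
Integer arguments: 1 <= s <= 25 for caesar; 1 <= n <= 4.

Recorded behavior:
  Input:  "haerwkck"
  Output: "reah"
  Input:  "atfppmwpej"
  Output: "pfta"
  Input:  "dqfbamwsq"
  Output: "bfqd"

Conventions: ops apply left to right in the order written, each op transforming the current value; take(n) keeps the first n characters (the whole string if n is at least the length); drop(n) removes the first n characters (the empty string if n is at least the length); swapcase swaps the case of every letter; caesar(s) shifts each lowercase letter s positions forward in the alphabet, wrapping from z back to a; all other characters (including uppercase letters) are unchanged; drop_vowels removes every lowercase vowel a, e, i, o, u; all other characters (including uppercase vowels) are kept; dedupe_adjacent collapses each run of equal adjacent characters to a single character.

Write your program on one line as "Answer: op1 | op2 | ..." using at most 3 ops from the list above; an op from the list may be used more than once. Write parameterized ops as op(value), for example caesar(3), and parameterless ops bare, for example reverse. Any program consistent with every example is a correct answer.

take(4) | reverse

Check, running the answer program on each example:
  "haerwkck" -> "haer" -> "reah"
  "atfppmwpej" -> "atfp" -> "pfta"
  "dqfbamwsq" -> "dqfb" -> "bfqd"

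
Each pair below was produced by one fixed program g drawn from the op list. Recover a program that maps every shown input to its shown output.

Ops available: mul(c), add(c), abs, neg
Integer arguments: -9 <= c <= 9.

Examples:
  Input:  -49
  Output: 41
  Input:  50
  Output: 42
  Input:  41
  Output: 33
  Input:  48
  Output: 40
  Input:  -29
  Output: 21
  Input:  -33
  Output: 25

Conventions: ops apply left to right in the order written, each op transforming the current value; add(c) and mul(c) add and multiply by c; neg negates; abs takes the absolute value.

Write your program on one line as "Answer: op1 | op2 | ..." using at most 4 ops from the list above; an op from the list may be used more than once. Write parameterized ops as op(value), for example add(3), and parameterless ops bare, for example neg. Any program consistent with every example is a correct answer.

abs | mul(-1) | add(8) | abs

Check, running the answer program on each example:
  -49 -> 49 -> -49 -> -41 -> 41
  50 -> 50 -> -50 -> -42 -> 42
  41 -> 41 -> -41 -> -33 -> 33
  48 -> 48 -> -48 -> -40 -> 40
  -29 -> 29 -> -29 -> -21 -> 21
  -33 -> 33 -> -33 -> -25 -> 25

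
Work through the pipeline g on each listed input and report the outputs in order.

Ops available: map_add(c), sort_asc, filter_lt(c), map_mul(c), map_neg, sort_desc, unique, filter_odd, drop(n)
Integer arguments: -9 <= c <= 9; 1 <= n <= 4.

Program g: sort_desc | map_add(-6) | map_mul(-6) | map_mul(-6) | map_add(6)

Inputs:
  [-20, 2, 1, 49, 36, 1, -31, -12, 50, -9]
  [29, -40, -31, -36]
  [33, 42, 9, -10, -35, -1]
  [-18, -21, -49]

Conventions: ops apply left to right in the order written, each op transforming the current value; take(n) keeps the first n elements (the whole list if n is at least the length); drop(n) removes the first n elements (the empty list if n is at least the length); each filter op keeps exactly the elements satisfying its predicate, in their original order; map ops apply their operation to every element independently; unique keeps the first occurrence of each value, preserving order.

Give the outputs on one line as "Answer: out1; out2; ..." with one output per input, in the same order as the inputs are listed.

Execution, op by op:
  [-20, 2, 1, 49, 36, 1, -31, -12, 50, -9] -> [50, 49, 36, 2, 1, 1, -9, -12, -20, -31] -> [44, 43, 30, -4, -5, -5, -15, -18, -26, -37] -> [-264, -258, -180, 24, 30, 30, 90, 108, 156, 222] -> [1584, 1548, 1080, -144, -180, -180, -540, -648, -936, -1332] -> [1590, 1554, 1086, -138, -174, -174, -534, -642, -930, -1326]
  [29, -40, -31, -36] -> [29, -31, -36, -40] -> [23, -37, -42, -46] -> [-138, 222, 252, 276] -> [828, -1332, -1512, -1656] -> [834, -1326, -1506, -1650]
  [33, 42, 9, -10, -35, -1] -> [42, 33, 9, -1, -10, -35] -> [36, 27, 3, -7, -16, -41] -> [-216, -162, -18, 42, 96, 246] -> [1296, 972, 108, -252, -576, -1476] -> [1302, 978, 114, -246, -570, -1470]
  [-18, -21, -49] -> [-18, -21, -49] -> [-24, -27, -55] -> [144, 162, 330] -> [-864, -972, -1980] -> [-858, -966, -1974]

[1590, 1554, 1086, -138, -174, -174, -534, -642, -930, -1326]; [834, -1326, -1506, -1650]; [1302, 978, 114, -246, -570, -1470]; [-858, -966, -1974]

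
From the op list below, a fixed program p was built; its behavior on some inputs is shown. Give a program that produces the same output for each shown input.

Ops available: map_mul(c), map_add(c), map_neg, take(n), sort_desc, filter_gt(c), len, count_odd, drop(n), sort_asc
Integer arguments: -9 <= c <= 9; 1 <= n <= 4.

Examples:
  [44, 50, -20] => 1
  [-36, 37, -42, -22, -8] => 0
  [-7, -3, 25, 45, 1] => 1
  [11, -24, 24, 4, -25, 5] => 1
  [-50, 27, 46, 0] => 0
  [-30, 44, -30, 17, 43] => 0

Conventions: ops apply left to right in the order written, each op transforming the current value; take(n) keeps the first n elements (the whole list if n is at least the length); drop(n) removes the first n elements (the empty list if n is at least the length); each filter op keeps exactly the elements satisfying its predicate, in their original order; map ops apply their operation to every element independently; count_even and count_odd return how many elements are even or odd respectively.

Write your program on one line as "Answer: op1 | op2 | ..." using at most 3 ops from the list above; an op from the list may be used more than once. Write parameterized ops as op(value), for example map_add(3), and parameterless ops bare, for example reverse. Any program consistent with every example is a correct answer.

take(1) | filter_gt(-8) | len

Check, running the answer program on each example:
  [44, 50, -20] -> [44] -> [44] -> 1
  [-36, 37, -42, -22, -8] -> [-36] -> [] -> 0
  [-7, -3, 25, 45, 1] -> [-7] -> [-7] -> 1
  [11, -24, 24, 4, -25, 5] -> [11] -> [11] -> 1
  [-50, 27, 46, 0] -> [-50] -> [] -> 0
  [-30, 44, -30, 17, 43] -> [-30] -> [] -> 0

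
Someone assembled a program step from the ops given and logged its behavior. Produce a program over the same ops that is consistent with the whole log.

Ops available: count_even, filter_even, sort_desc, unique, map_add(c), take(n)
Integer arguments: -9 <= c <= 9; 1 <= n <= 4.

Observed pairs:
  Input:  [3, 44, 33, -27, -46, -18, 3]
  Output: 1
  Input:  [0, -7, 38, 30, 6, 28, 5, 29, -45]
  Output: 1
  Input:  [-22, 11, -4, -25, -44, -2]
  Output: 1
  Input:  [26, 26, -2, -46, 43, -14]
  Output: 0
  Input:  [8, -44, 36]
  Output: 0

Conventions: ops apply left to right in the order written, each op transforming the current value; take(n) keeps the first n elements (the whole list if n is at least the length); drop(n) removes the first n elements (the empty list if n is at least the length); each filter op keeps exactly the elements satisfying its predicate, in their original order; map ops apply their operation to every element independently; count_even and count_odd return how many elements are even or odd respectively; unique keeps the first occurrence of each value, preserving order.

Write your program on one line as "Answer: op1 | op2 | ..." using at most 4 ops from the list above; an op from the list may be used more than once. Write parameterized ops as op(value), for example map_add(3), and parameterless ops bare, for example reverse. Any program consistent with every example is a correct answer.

unique | take(2) | map_add(1) | count_even

Check, running the answer program on each example:
  [3, 44, 33, -27, -46, -18, 3] -> [3, 44, 33, -27, -46, -18] -> [3, 44] -> [4, 45] -> 1
  [0, -7, 38, 30, 6, 28, 5, 29, -45] -> [0, -7, 38, 30, 6, 28, 5, 29, -45] -> [0, -7] -> [1, -6] -> 1
  [-22, 11, -4, -25, -44, -2] -> [-22, 11, -4, -25, -44, -2] -> [-22, 11] -> [-21, 12] -> 1
  [26, 26, -2, -46, 43, -14] -> [26, -2, -46, 43, -14] -> [26, -2] -> [27, -1] -> 0
  [8, -44, 36] -> [8, -44, 36] -> [8, -44] -> [9, -43] -> 0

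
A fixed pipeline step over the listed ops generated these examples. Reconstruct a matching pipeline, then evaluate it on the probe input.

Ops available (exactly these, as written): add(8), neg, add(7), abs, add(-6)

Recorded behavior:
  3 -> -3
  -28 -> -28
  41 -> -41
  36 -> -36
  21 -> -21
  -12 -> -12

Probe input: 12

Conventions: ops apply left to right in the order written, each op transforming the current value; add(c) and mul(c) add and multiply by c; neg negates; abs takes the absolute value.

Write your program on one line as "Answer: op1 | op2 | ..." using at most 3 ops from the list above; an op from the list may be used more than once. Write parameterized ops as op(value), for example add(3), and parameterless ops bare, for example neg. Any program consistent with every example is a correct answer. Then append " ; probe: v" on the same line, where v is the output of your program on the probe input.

abs | neg ; probe: -12

Check, running the answer program on each example:
  3 -> 3 -> -3
  -28 -> 28 -> -28
  41 -> 41 -> -41
  36 -> 36 -> -36
  21 -> 21 -> -21
  -12 -> 12 -> -12
  probe: 12 -> 12 -> -12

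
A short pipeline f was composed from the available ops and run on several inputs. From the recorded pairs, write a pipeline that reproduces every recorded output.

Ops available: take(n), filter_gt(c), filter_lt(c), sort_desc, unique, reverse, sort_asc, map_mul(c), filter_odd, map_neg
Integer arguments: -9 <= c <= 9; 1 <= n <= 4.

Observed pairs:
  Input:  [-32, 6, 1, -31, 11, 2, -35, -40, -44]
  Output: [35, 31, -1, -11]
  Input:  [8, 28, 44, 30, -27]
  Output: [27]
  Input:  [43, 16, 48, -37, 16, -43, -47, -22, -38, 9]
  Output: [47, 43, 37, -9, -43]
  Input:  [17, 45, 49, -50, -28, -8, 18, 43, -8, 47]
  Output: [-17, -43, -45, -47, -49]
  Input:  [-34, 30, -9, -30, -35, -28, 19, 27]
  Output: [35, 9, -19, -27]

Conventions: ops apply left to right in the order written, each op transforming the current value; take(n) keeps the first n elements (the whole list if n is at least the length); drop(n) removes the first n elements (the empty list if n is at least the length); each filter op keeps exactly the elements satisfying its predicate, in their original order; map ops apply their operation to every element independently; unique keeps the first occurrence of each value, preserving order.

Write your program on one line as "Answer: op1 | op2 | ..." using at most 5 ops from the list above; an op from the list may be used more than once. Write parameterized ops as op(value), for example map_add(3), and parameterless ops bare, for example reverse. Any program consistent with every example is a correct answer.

unique | map_neg | filter_odd | sort_asc | sort_desc

Check, running the answer program on each example:
  [-32, 6, 1, -31, 11, 2, -35, -40, -44] -> [-32, 6, 1, -31, 11, 2, -35, -40, -44] -> [32, -6, -1, 31, -11, -2, 35, 40, 44] -> [-1, 31, -11, 35] -> [-11, -1, 31, 35] -> [35, 31, -1, -11]
  [8, 28, 44, 30, -27] -> [8, 28, 44, 30, -27] -> [-8, -28, -44, -30, 27] -> [27] -> [27] -> [27]
  [43, 16, 48, -37, 16, -43, -47, -22, -38, 9] -> [43, 16, 48, -37, -43, -47, -22, -38, 9] -> [-43, -16, -48, 37, 43, 47, 22, 38, -9] -> [-43, 37, 43, 47, -9] -> [-43, -9, 37, 43, 47] -> [47, 43, 37, -9, -43]
  [17, 45, 49, -50, -28, -8, 18, 43, -8, 47] -> [17, 45, 49, -50, -28, -8, 18, 43, 47] -> [-17, -45, -49, 50, 28, 8, -18, -43, -47] -> [-17, -45, -49, -43, -47] -> [-49, -47, -45, -43, -17] -> [-17, -43, -45, -47, -49]
  [-34, 30, -9, -30, -35, -28, 19, 27] -> [-34, 30, -9, -30, -35, -28, 19, 27] -> [34, -30, 9, 30, 35, 28, -19, -27] -> [9, 35, -19, -27] -> [-27, -19, 9, 35] -> [35, 9, -19, -27]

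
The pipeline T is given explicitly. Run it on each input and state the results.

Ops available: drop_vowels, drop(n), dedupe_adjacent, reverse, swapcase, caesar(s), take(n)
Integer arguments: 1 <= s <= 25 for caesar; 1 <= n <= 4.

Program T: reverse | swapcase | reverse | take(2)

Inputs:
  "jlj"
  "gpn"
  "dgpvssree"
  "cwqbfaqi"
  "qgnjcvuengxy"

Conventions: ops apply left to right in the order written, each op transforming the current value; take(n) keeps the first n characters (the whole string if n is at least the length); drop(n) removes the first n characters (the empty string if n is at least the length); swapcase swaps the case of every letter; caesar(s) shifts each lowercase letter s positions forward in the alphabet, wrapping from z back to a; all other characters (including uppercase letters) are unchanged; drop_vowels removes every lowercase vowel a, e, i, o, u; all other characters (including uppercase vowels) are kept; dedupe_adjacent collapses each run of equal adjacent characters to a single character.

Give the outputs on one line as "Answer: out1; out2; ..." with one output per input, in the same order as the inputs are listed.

"JL"; "GP"; "DG"; "CW"; "QG"

Execution, op by op:
  "jlj" -> "jlj" -> "JLJ" -> "JLJ" -> "JL"
  "gpn" -> "npg" -> "NPG" -> "GPN" -> "GP"
  "dgpvssree" -> "eerssvpgd" -> "EERSSVPGD" -> "DGPVSSREE" -> "DG"
  "cwqbfaqi" -> "iqafbqwc" -> "IQAFBQWC" -> "CWQBFAQI" -> "CW"
  "qgnjcvuengxy" -> "yxgneuvcjngq" -> "YXGNEUVCJNGQ" -> "QGNJCVUENGXY" -> "QG"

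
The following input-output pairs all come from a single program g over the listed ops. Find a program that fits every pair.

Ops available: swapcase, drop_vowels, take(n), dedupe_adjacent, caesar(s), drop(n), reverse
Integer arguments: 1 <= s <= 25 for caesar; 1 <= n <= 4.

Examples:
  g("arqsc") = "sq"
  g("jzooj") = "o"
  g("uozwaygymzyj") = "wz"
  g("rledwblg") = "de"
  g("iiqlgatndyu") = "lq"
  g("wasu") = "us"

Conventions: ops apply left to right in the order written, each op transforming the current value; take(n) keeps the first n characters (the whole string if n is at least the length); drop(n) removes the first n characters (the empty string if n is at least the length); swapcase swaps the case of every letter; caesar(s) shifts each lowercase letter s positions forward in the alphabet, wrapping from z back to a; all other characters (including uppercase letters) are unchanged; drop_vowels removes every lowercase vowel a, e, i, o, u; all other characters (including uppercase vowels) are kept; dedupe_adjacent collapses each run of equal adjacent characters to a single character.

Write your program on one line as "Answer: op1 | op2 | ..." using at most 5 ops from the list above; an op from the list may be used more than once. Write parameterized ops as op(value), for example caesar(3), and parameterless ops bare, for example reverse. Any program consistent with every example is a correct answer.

take(4) | reverse | take(2) | dedupe_adjacent

Check, running the answer program on each example:
  "arqsc" -> "arqs" -> "sqra" -> "sq" -> "sq"
  "jzooj" -> "jzoo" -> "oozj" -> "oo" -> "o"
  "uozwaygymzyj" -> "uozw" -> "wzou" -> "wz" -> "wz"
  "rledwblg" -> "rled" -> "delr" -> "de" -> "de"
  "iiqlgatndyu" -> "iiql" -> "lqii" -> "lq" -> "lq"
  "wasu" -> "wasu" -> "usaw" -> "us" -> "us"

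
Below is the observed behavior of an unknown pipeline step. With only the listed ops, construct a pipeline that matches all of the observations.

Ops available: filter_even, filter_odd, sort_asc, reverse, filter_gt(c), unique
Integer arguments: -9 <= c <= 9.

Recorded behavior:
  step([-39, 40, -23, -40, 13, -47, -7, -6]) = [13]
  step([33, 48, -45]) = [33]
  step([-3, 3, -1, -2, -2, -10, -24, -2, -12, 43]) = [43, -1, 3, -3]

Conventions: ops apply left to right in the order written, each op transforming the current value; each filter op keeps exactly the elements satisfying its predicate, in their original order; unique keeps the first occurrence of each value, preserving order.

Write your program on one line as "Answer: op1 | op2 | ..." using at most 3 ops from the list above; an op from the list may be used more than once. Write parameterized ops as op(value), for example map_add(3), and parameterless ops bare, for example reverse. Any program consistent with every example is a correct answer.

filter_gt(-5) | filter_odd | reverse

Check, running the answer program on each example:
  [-39, 40, -23, -40, 13, -47, -7, -6] -> [40, 13] -> [13] -> [13]
  [33, 48, -45] -> [33, 48] -> [33] -> [33]
  [-3, 3, -1, -2, -2, -10, -24, -2, -12, 43] -> [-3, 3, -1, -2, -2, -2, 43] -> [-3, 3, -1, 43] -> [43, -1, 3, -3]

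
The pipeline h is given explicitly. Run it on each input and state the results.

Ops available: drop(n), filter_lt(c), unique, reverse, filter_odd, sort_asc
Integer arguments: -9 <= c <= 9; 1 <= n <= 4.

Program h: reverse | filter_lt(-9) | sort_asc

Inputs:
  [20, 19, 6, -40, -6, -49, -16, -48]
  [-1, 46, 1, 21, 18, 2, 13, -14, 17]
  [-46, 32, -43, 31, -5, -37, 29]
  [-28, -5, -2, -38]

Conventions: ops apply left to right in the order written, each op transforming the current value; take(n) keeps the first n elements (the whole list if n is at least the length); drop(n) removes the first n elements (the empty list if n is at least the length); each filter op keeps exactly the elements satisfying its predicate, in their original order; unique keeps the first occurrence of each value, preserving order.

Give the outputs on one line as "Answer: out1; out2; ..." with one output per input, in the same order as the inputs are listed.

[-49, -48, -40, -16]; [-14]; [-46, -43, -37]; [-38, -28]

Execution, op by op:
  [20, 19, 6, -40, -6, -49, -16, -48] -> [-48, -16, -49, -6, -40, 6, 19, 20] -> [-48, -16, -49, -40] -> [-49, -48, -40, -16]
  [-1, 46, 1, 21, 18, 2, 13, -14, 17] -> [17, -14, 13, 2, 18, 21, 1, 46, -1] -> [-14] -> [-14]
  [-46, 32, -43, 31, -5, -37, 29] -> [29, -37, -5, 31, -43, 32, -46] -> [-37, -43, -46] -> [-46, -43, -37]
  [-28, -5, -2, -38] -> [-38, -2, -5, -28] -> [-38, -28] -> [-38, -28]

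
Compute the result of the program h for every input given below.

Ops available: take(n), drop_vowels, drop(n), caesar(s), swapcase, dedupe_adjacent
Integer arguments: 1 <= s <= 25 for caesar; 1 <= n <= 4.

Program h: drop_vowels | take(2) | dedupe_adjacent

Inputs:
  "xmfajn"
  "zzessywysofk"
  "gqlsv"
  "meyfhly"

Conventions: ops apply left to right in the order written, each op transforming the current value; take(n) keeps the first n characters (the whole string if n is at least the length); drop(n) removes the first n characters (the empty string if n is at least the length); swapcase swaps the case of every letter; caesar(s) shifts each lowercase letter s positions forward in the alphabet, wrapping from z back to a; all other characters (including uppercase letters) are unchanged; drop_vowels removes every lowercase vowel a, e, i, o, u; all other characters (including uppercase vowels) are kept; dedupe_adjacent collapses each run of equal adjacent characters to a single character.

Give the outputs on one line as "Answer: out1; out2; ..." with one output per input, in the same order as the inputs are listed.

Execution, op by op:
  "xmfajn" -> "xmfjn" -> "xm" -> "xm"
  "zzessywysofk" -> "zzssywysfk" -> "zz" -> "z"
  "gqlsv" -> "gqlsv" -> "gq" -> "gq"
  "meyfhly" -> "myfhly" -> "my" -> "my"

"xm"; "z"; "gq"; "my"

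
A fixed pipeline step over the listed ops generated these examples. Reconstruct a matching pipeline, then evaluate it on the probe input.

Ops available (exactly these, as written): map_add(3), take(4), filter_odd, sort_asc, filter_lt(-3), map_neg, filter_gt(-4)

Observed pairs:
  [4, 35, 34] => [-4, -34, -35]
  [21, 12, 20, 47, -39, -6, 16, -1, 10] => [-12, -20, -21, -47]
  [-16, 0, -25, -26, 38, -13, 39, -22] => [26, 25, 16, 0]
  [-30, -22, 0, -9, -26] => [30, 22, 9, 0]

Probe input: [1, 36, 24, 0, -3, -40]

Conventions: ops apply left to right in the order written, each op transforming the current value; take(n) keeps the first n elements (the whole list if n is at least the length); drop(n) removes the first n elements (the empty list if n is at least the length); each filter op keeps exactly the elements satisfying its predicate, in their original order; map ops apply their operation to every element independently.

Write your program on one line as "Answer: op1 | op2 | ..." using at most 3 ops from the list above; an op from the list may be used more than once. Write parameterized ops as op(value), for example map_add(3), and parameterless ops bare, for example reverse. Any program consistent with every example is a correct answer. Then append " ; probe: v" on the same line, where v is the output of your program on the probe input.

take(4) | sort_asc | map_neg ; probe: [0, -1, -24, -36]

Check, running the answer program on each example:
  [4, 35, 34] -> [4, 35, 34] -> [4, 34, 35] -> [-4, -34, -35]
  [21, 12, 20, 47, -39, -6, 16, -1, 10] -> [21, 12, 20, 47] -> [12, 20, 21, 47] -> [-12, -20, -21, -47]
  [-16, 0, -25, -26, 38, -13, 39, -22] -> [-16, 0, -25, -26] -> [-26, -25, -16, 0] -> [26, 25, 16, 0]
  [-30, -22, 0, -9, -26] -> [-30, -22, 0, -9] -> [-30, -22, -9, 0] -> [30, 22, 9, 0]
  probe: [1, 36, 24, 0, -3, -40] -> [1, 36, 24, 0] -> [0, 1, 24, 36] -> [0, -1, -24, -36]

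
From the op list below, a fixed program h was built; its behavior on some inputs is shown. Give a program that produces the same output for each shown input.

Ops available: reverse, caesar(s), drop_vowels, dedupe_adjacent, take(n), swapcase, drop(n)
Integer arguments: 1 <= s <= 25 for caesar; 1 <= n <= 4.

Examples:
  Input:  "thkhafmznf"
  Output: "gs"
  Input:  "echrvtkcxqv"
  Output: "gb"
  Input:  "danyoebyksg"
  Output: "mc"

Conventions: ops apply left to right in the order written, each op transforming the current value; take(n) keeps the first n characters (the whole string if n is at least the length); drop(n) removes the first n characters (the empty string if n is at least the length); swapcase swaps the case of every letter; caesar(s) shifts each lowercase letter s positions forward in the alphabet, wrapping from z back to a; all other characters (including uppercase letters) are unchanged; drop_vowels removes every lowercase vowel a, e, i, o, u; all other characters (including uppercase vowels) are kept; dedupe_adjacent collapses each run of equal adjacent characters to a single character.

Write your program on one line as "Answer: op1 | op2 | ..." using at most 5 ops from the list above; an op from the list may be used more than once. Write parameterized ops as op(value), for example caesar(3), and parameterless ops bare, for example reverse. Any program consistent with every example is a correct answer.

drop_vowels | take(2) | reverse | caesar(25)

Check, running the answer program on each example:
  "thkhafmznf" -> "thkhfmznf" -> "th" -> "ht" -> "gs"
  "echrvtkcxqv" -> "chrvtkcxqv" -> "ch" -> "hc" -> "gb"
  "danyoebyksg" -> "dnybyksg" -> "dn" -> "nd" -> "mc"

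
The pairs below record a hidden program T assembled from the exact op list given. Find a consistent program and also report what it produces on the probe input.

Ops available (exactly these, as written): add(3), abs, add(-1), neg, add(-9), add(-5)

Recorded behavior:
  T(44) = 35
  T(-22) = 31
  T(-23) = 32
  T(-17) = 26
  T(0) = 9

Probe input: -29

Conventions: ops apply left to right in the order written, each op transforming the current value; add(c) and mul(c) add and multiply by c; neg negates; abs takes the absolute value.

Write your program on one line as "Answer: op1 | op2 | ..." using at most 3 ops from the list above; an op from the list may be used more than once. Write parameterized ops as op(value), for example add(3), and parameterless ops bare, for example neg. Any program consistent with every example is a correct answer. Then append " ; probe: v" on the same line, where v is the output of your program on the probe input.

add(-9) | neg | abs ; probe: 38

Check, running the answer program on each example:
  44 -> 35 -> -35 -> 35
  -22 -> -31 -> 31 -> 31
  -23 -> -32 -> 32 -> 32
  -17 -> -26 -> 26 -> 26
  0 -> -9 -> 9 -> 9
  probe: -29 -> -38 -> 38 -> 38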